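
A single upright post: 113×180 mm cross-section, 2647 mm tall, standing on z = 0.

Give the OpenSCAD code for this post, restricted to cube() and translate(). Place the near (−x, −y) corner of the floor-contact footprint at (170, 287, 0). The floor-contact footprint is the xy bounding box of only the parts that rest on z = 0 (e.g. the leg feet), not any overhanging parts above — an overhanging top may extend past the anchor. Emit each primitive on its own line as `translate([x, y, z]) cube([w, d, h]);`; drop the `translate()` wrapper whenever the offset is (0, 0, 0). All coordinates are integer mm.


translate([170, 287, 0]) cube([113, 180, 2647]);


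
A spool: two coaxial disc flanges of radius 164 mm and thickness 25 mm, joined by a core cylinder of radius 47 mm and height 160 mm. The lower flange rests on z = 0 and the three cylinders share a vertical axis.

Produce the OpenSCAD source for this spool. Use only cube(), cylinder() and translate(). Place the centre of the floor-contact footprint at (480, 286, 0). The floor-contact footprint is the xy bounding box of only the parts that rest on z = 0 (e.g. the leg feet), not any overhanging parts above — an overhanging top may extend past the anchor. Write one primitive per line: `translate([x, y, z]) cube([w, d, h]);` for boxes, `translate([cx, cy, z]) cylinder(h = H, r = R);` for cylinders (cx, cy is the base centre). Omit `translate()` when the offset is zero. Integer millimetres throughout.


translate([480, 286, 0]) cylinder(h = 25, r = 164);
translate([480, 286, 25]) cylinder(h = 160, r = 47);
translate([480, 286, 185]) cylinder(h = 25, r = 164);


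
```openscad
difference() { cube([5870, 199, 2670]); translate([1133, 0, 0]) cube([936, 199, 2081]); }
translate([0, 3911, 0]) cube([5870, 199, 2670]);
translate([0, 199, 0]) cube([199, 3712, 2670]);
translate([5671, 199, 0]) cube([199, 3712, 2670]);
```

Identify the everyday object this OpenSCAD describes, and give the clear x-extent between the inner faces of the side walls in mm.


A single room. The interior width is 5472 mm.

Four walls enclosing a rectangle with a door in the front wall — a room. Outside width 5870 minus two 199 mm walls gives 5472 mm.


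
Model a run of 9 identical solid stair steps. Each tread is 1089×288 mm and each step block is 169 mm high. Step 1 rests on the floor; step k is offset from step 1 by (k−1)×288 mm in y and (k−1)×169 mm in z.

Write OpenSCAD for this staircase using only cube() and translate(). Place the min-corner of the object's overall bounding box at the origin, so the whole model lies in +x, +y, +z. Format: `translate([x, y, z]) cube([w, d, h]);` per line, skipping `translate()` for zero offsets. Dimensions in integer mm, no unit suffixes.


cube([1089, 288, 169]);
translate([0, 288, 169]) cube([1089, 288, 169]);
translate([0, 576, 338]) cube([1089, 288, 169]);
translate([0, 864, 507]) cube([1089, 288, 169]);
translate([0, 1152, 676]) cube([1089, 288, 169]);
translate([0, 1440, 845]) cube([1089, 288, 169]);
translate([0, 1728, 1014]) cube([1089, 288, 169]);
translate([0, 2016, 1183]) cube([1089, 288, 169]);
translate([0, 2304, 1352]) cube([1089, 288, 169]);


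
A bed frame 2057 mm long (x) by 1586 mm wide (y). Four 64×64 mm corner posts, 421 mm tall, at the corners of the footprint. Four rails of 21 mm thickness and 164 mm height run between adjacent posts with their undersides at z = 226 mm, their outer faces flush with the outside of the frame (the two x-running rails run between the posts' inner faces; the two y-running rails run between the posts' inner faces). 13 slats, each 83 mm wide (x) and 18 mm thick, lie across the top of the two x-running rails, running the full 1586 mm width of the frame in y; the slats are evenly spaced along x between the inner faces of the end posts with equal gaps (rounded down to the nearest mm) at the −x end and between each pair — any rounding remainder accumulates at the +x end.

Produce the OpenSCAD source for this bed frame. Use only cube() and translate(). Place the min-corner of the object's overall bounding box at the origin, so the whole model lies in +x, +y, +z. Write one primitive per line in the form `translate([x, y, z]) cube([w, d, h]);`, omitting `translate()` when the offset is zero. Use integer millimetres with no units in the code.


cube([64, 64, 421]);
translate([0, 1522, 0]) cube([64, 64, 421]);
translate([1993, 0, 0]) cube([64, 64, 421]);
translate([1993, 1522, 0]) cube([64, 64, 421]);
translate([64, 0, 226]) cube([1929, 21, 164]);
translate([64, 1565, 226]) cube([1929, 21, 164]);
translate([0, 64, 226]) cube([21, 1458, 164]);
translate([2036, 64, 226]) cube([21, 1458, 164]);
translate([124, 0, 390]) cube([83, 1586, 18]);
translate([267, 0, 390]) cube([83, 1586, 18]);
translate([410, 0, 390]) cube([83, 1586, 18]);
translate([553, 0, 390]) cube([83, 1586, 18]);
translate([696, 0, 390]) cube([83, 1586, 18]);
translate([839, 0, 390]) cube([83, 1586, 18]);
translate([982, 0, 390]) cube([83, 1586, 18]);
translate([1125, 0, 390]) cube([83, 1586, 18]);
translate([1268, 0, 390]) cube([83, 1586, 18]);
translate([1411, 0, 390]) cube([83, 1586, 18]);
translate([1554, 0, 390]) cube([83, 1586, 18]);
translate([1697, 0, 390]) cube([83, 1586, 18]);
translate([1840, 0, 390]) cube([83, 1586, 18]);


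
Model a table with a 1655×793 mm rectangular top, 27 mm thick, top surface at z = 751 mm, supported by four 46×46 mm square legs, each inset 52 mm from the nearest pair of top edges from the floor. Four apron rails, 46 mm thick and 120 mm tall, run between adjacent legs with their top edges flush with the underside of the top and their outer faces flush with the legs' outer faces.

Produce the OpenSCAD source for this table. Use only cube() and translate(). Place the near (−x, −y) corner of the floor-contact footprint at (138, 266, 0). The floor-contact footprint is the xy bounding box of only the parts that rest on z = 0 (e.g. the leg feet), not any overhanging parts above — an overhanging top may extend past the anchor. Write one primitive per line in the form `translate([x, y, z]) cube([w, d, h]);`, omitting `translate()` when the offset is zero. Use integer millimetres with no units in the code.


translate([86, 214, 724]) cube([1655, 793, 27]);
translate([138, 266, 0]) cube([46, 46, 724]);
translate([1643, 266, 0]) cube([46, 46, 724]);
translate([138, 909, 0]) cube([46, 46, 724]);
translate([1643, 909, 0]) cube([46, 46, 724]);
translate([184, 266, 604]) cube([1459, 46, 120]);
translate([184, 909, 604]) cube([1459, 46, 120]);
translate([138, 312, 604]) cube([46, 597, 120]);
translate([1643, 312, 604]) cube([46, 597, 120]);


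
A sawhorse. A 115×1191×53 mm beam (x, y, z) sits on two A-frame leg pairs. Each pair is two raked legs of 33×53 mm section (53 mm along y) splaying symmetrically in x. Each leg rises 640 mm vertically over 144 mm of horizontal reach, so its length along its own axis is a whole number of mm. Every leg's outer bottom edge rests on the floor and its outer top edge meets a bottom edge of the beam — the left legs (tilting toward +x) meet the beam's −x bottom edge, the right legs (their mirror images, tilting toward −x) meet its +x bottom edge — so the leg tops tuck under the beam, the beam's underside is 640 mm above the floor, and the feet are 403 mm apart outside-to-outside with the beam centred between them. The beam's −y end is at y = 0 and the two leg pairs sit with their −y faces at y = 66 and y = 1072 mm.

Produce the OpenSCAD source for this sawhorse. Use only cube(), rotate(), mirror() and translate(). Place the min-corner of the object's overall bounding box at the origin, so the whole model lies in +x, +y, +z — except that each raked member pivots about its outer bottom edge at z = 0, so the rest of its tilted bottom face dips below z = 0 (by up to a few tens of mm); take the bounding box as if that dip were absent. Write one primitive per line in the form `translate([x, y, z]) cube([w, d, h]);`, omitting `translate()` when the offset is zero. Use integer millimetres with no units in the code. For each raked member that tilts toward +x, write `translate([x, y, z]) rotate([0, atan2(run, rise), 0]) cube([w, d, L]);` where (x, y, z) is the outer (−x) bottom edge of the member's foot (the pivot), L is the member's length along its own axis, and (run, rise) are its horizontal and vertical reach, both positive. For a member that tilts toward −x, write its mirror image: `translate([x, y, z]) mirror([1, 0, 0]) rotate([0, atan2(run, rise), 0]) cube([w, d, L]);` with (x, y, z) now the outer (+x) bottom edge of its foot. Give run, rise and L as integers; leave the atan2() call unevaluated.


translate([144, 0, 640]) cube([115, 1191, 53]);
translate([0, 66, 0]) rotate([0, atan2(144, 640), 0]) cube([33, 53, 656]);
translate([403, 66, 0]) mirror([1, 0, 0]) rotate([0, atan2(144, 640), 0]) cube([33, 53, 656]);
translate([0, 1072, 0]) rotate([0, atan2(144, 640), 0]) cube([33, 53, 656]);
translate([403, 1072, 0]) mirror([1, 0, 0]) rotate([0, atan2(144, 640), 0]) cube([33, 53, 656]);


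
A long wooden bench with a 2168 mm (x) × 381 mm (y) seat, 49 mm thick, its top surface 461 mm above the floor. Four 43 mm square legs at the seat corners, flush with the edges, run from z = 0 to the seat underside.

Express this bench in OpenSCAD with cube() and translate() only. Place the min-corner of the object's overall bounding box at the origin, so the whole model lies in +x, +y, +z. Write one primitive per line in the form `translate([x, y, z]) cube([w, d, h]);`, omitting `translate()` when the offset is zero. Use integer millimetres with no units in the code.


translate([0, 0, 412]) cube([2168, 381, 49]);
cube([43, 43, 412]);
translate([0, 338, 0]) cube([43, 43, 412]);
translate([2125, 0, 0]) cube([43, 43, 412]);
translate([2125, 338, 0]) cube([43, 43, 412]);


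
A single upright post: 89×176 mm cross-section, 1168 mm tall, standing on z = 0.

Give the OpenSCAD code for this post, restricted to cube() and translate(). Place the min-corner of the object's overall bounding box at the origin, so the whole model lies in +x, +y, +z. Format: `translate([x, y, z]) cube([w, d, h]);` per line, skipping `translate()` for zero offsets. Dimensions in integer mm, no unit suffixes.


cube([89, 176, 1168]);


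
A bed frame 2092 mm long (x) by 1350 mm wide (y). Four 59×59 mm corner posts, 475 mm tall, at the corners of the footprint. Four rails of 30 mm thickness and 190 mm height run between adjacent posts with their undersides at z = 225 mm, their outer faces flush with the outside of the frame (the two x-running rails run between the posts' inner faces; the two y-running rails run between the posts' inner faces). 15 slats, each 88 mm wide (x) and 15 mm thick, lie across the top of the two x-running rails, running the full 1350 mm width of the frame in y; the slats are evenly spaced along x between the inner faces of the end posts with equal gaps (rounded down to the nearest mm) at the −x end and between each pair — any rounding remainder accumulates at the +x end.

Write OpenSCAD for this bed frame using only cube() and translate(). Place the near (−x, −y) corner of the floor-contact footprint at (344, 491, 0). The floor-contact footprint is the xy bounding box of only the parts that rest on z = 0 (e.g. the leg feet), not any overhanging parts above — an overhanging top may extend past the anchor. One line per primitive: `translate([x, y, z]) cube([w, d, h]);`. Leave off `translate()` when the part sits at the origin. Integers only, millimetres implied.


translate([344, 491, 0]) cube([59, 59, 475]);
translate([344, 1782, 0]) cube([59, 59, 475]);
translate([2377, 491, 0]) cube([59, 59, 475]);
translate([2377, 1782, 0]) cube([59, 59, 475]);
translate([403, 491, 225]) cube([1974, 30, 190]);
translate([403, 1811, 225]) cube([1974, 30, 190]);
translate([344, 550, 225]) cube([30, 1232, 190]);
translate([2406, 550, 225]) cube([30, 1232, 190]);
translate([443, 491, 415]) cube([88, 1350, 15]);
translate([571, 491, 415]) cube([88, 1350, 15]);
translate([699, 491, 415]) cube([88, 1350, 15]);
translate([827, 491, 415]) cube([88, 1350, 15]);
translate([955, 491, 415]) cube([88, 1350, 15]);
translate([1083, 491, 415]) cube([88, 1350, 15]);
translate([1211, 491, 415]) cube([88, 1350, 15]);
translate([1339, 491, 415]) cube([88, 1350, 15]);
translate([1467, 491, 415]) cube([88, 1350, 15]);
translate([1595, 491, 415]) cube([88, 1350, 15]);
translate([1723, 491, 415]) cube([88, 1350, 15]);
translate([1851, 491, 415]) cube([88, 1350, 15]);
translate([1979, 491, 415]) cube([88, 1350, 15]);
translate([2107, 491, 415]) cube([88, 1350, 15]);
translate([2235, 491, 415]) cube([88, 1350, 15]);


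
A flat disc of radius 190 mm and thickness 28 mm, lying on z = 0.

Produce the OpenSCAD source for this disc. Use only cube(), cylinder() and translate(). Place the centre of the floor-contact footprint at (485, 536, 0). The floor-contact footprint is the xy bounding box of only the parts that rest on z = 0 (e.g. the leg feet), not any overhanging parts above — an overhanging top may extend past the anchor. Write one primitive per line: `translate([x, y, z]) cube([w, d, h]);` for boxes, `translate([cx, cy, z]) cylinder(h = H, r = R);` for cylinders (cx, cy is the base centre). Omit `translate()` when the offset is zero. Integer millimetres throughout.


translate([485, 536, 0]) cylinder(h = 28, r = 190);


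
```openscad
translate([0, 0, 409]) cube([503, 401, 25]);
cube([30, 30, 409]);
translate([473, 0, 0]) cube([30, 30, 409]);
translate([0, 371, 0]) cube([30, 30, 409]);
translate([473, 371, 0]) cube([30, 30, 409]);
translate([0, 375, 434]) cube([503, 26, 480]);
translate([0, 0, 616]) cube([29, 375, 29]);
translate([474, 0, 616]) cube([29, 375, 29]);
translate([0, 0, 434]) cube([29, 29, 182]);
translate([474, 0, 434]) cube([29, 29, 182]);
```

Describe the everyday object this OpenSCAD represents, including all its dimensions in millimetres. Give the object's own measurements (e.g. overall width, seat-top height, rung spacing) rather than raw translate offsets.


A chair. The seat is a 503×401×25 mm slab with its top at z = 434 mm, on four 30×30 mm corner legs (flush with the seat edges, standing on z = 0). A flat backrest 26 mm thick, 480 mm tall, spans the full seat width and rises from the seat top along its +y edge, rear face flush with the rear of the seat. Two armrests of 29×29 mm section run along each side from the seat's front edge to the front of the backrest, top faces 211 mm above the seat top and outer faces flush with the seat's x-edges; a 29×29 mm post under the front of each armrest stands on the seat at the front corner.


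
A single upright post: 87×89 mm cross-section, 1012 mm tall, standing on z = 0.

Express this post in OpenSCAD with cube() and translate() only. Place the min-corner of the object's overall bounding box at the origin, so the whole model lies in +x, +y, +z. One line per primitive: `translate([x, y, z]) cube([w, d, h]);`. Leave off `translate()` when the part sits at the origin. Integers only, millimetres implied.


cube([87, 89, 1012]);


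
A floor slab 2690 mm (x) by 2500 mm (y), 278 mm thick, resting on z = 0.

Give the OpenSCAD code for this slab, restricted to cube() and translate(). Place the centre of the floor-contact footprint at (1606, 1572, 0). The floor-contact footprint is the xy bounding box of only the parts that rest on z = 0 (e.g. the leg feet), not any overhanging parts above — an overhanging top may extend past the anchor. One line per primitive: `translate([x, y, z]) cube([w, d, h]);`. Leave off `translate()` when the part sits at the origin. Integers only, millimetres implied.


translate([261, 322, 0]) cube([2690, 2500, 278]);


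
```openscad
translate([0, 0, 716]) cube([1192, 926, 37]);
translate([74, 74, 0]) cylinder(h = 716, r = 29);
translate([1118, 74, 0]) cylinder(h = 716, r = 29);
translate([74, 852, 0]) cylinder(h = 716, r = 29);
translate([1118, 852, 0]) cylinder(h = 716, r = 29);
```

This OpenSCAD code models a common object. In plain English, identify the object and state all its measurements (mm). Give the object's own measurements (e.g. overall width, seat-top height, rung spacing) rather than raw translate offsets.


A rectangular dining table. The top is 1192×926×37 mm with its upper surface at z = 753 mm. It stands on four round legs of 58 mm diameter, each leg's bounding box inset 45 mm from the nearest pair of top edges, running from the floor to the underside of the top.


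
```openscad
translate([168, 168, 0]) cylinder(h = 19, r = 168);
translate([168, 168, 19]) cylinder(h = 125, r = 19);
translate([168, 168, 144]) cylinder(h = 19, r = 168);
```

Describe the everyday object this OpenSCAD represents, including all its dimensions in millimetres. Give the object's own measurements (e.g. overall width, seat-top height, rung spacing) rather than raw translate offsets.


A spool: two coaxial disc flanges of radius 168 mm and thickness 19 mm, joined by a core cylinder of radius 19 mm and height 125 mm. The lower flange rests on z = 0 and the three cylinders share a vertical axis.


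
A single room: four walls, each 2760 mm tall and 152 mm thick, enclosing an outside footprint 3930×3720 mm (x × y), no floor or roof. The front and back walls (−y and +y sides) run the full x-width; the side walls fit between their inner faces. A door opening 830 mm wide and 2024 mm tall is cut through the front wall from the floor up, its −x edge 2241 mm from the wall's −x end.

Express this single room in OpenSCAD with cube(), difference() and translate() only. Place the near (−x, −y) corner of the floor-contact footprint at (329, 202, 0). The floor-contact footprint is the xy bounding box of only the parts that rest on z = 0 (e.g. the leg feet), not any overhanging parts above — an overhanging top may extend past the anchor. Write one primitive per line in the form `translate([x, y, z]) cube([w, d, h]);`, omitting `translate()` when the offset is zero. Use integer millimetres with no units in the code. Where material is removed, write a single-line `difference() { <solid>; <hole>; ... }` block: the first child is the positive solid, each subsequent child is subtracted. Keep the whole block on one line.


difference() { translate([329, 202, 0]) cube([3930, 152, 2760]); translate([2570, 202, 0]) cube([830, 152, 2024]); }
translate([329, 3770, 0]) cube([3930, 152, 2760]);
translate([329, 354, 0]) cube([152, 3416, 2760]);
translate([4107, 354, 0]) cube([152, 3416, 2760]);


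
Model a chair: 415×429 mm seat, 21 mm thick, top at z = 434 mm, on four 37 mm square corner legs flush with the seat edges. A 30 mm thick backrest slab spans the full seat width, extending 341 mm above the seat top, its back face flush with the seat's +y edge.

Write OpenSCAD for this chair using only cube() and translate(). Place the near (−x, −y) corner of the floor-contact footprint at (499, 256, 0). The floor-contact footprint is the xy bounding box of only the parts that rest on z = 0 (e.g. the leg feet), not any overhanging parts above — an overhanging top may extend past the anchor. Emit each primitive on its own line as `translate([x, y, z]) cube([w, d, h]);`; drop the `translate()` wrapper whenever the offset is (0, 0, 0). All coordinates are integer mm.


translate([499, 256, 413]) cube([415, 429, 21]);
translate([499, 256, 0]) cube([37, 37, 413]);
translate([877, 256, 0]) cube([37, 37, 413]);
translate([499, 648, 0]) cube([37, 37, 413]);
translate([877, 648, 0]) cube([37, 37, 413]);
translate([499, 655, 434]) cube([415, 30, 341]);


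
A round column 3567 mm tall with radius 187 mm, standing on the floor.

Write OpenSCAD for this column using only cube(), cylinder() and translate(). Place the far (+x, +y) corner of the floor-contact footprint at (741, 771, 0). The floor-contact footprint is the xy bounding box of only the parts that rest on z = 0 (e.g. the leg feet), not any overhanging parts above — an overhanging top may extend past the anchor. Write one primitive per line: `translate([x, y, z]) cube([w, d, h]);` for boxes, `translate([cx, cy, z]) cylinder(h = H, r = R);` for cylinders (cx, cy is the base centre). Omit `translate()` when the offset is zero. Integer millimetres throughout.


translate([554, 584, 0]) cylinder(h = 3567, r = 187);


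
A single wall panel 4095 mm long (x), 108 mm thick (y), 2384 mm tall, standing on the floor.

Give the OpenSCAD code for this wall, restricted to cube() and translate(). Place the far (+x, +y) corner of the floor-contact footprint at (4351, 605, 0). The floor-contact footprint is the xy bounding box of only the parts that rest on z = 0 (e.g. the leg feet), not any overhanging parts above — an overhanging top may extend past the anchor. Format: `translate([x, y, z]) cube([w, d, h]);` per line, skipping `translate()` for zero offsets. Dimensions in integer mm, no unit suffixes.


translate([256, 497, 0]) cube([4095, 108, 2384]);


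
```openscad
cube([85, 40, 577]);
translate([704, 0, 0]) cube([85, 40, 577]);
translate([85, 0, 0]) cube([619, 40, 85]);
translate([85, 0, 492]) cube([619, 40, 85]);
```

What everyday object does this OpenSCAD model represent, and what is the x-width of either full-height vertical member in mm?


A picture frame. The border width is 85 mm.

Four thin pieces enclosing a rectangular opening — a picture frame. The two full-height stiles are 577 mm tall; the top rail sits at z = 492 and is 85 mm tall, so the border above the opening is 577 − 492 = 85 mm, matching the stile x-width.


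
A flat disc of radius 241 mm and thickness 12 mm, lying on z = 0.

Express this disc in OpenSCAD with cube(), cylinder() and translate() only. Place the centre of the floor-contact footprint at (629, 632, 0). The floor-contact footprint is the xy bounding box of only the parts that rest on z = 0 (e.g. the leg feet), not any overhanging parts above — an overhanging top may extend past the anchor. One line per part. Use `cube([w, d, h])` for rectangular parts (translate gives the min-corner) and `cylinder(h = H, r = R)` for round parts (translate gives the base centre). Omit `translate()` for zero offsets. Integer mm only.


translate([629, 632, 0]) cylinder(h = 12, r = 241);


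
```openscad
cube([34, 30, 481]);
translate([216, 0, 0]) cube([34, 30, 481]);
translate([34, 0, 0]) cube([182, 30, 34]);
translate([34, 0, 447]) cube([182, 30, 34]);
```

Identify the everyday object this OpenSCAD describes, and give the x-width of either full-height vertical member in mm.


A picture frame. The border width is 34 mm.

Four thin pieces enclosing a rectangular opening — a picture frame. The two full-height stiles are 481 mm tall; the top rail sits at z = 447 and is 34 mm tall, so the border above the opening is 481 − 447 = 34 mm, matching the stile x-width.


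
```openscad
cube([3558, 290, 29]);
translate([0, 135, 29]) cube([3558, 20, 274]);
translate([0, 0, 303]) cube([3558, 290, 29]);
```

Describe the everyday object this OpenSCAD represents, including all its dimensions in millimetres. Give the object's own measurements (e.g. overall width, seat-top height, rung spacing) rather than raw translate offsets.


An I-beam lying along x, 3558 mm long. Overall section height 332 mm. Two flanges 290 mm wide (y) and 29 mm thick, one on the floor and one at the top; a web 20 mm thick runs between them, centred on the flange width.


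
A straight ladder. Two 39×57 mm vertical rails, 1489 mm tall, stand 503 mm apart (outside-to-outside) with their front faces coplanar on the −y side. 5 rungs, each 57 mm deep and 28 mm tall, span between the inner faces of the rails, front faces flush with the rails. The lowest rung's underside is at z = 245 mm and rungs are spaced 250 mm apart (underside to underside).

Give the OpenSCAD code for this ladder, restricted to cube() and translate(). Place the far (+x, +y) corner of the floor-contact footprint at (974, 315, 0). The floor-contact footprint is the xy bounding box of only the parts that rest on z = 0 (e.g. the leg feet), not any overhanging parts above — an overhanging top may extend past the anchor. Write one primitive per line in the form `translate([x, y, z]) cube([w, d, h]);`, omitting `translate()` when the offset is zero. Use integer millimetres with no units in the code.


translate([471, 258, 0]) cube([39, 57, 1489]);
translate([935, 258, 0]) cube([39, 57, 1489]);
translate([510, 258, 245]) cube([425, 57, 28]);
translate([510, 258, 495]) cube([425, 57, 28]);
translate([510, 258, 745]) cube([425, 57, 28]);
translate([510, 258, 995]) cube([425, 57, 28]);
translate([510, 258, 1245]) cube([425, 57, 28]);


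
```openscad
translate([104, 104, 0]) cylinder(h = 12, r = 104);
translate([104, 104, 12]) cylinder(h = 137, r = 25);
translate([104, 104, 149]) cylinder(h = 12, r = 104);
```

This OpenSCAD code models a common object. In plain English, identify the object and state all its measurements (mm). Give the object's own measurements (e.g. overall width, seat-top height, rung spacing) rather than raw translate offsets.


A spool: two coaxial disc flanges of radius 104 mm and thickness 12 mm, joined by a core cylinder of radius 25 mm and height 137 mm. The lower flange rests on z = 0 and the three cylinders share a vertical axis.


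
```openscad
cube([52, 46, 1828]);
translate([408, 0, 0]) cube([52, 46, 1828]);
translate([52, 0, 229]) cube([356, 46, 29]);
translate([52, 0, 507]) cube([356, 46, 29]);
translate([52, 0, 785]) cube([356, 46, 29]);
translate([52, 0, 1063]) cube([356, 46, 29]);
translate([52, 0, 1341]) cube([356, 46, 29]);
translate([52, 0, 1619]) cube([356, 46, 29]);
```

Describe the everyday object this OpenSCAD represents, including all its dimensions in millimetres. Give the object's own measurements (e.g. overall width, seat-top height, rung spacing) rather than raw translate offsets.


A straight ladder. Two 52×46 mm vertical rails, 1828 mm tall, stand 460 mm apart (outside-to-outside) with their front faces coplanar on the −y side. 6 rungs, each 46 mm deep and 29 mm tall, span between the inner faces of the rails, front faces flush with the rails. The lowest rung's underside is at z = 229 mm and rungs are spaced 278 mm apart (underside to underside).


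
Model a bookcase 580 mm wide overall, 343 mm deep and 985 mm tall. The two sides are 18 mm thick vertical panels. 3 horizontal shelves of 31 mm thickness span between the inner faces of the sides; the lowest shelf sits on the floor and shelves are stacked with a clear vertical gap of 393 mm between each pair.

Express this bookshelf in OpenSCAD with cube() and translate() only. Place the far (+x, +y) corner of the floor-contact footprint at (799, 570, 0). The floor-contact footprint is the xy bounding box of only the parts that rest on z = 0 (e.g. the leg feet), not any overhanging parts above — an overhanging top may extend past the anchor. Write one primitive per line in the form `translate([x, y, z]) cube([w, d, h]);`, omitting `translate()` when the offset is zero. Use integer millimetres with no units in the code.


translate([219, 227, 0]) cube([18, 343, 985]);
translate([781, 227, 0]) cube([18, 343, 985]);
translate([237, 227, 0]) cube([544, 343, 31]);
translate([237, 227, 424]) cube([544, 343, 31]);
translate([237, 227, 848]) cube([544, 343, 31]);


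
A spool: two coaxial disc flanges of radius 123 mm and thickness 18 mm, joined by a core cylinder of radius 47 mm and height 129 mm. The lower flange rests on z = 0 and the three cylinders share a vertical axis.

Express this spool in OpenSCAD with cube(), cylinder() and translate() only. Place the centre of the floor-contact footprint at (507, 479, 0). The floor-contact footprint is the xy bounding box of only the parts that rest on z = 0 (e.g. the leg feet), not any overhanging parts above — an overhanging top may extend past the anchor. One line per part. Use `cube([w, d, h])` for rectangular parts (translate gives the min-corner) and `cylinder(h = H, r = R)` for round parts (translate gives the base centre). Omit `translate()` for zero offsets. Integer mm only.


translate([507, 479, 0]) cylinder(h = 18, r = 123);
translate([507, 479, 18]) cylinder(h = 129, r = 47);
translate([507, 479, 147]) cylinder(h = 18, r = 123);


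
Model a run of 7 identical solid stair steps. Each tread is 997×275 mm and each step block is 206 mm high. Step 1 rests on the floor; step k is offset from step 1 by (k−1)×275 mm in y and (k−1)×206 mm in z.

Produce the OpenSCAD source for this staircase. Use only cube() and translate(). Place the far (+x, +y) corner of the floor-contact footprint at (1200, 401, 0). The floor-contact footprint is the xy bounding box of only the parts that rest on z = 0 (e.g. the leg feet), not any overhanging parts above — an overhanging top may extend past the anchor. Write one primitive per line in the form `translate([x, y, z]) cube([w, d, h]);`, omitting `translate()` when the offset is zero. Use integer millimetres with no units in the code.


translate([203, 126, 0]) cube([997, 275, 206]);
translate([203, 401, 206]) cube([997, 275, 206]);
translate([203, 676, 412]) cube([997, 275, 206]);
translate([203, 951, 618]) cube([997, 275, 206]);
translate([203, 1226, 824]) cube([997, 275, 206]);
translate([203, 1501, 1030]) cube([997, 275, 206]);
translate([203, 1776, 1236]) cube([997, 275, 206]);


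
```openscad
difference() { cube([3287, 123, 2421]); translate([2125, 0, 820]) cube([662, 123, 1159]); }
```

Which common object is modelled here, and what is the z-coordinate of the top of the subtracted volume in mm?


A wall with a window opening. The window head height is 1979 mm.

A wall with a rectangular opening subtracted — a window. Sill at z = 820, opening 1159 mm tall, so the head is at 820 + 1159 = 1979 mm.


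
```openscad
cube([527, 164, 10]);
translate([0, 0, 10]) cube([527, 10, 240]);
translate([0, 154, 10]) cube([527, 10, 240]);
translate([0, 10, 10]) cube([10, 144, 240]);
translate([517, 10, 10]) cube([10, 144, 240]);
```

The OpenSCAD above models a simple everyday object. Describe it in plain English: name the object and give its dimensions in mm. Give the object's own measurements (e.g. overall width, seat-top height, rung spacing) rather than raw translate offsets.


An open-topped rectangular box: outside dimensions 527×164×250 mm, with a uniform wall and base thickness of 10 mm. The base is a full 527×164 slab on the floor; four walls sit on top of the base. The front and back walls (the −y and +y sides) span the full width; the two side walls fit between them.


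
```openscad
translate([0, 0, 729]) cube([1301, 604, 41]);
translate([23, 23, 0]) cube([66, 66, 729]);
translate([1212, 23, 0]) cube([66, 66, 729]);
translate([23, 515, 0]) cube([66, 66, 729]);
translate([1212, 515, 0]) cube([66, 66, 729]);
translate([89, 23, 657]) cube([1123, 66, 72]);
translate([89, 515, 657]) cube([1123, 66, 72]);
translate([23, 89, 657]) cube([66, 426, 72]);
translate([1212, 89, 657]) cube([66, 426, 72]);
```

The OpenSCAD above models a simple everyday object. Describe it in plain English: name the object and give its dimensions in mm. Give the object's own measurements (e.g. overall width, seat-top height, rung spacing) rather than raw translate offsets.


A rectangular dining table. The top is 1301×604×41 mm with its upper surface at z = 770 mm. It stands on four 66×66 mm square legs, each inset 23 mm from the nearest pair of top edges, running from the floor to the underside of the top. Four apron rails, 66 mm thick and 72 mm tall, run between adjacent legs with their top edges flush with the underside of the top and their outer faces flush with the legs' outer faces.


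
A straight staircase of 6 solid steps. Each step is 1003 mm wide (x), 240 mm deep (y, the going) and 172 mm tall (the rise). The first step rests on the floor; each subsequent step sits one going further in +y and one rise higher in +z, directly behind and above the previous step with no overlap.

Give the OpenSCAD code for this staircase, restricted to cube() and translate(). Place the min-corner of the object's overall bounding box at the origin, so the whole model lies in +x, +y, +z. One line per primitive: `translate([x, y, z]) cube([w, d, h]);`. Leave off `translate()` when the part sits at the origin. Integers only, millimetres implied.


cube([1003, 240, 172]);
translate([0, 240, 172]) cube([1003, 240, 172]);
translate([0, 480, 344]) cube([1003, 240, 172]);
translate([0, 720, 516]) cube([1003, 240, 172]);
translate([0, 960, 688]) cube([1003, 240, 172]);
translate([0, 1200, 860]) cube([1003, 240, 172]);


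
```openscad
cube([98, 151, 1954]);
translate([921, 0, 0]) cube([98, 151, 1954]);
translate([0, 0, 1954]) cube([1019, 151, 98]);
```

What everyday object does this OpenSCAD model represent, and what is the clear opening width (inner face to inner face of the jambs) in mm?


A door frame. The clear opening width is 823 mm.

Two 1954 mm tall posts with a header on top — a door frame. The left jamb is 98 mm wide at x = 0; the right jamb starts at x = 921. The clear opening is 921 − 98 = 823 mm.


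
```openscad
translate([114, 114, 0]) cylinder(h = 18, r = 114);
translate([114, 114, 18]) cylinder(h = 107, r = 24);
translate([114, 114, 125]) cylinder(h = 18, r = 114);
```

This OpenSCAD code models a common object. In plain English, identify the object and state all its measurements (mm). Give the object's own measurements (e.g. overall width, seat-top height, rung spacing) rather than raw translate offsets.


A spool: two coaxial disc flanges of radius 114 mm and thickness 18 mm, joined by a core cylinder of radius 24 mm and height 107 mm. The lower flange rests on z = 0 and the three cylinders share a vertical axis.


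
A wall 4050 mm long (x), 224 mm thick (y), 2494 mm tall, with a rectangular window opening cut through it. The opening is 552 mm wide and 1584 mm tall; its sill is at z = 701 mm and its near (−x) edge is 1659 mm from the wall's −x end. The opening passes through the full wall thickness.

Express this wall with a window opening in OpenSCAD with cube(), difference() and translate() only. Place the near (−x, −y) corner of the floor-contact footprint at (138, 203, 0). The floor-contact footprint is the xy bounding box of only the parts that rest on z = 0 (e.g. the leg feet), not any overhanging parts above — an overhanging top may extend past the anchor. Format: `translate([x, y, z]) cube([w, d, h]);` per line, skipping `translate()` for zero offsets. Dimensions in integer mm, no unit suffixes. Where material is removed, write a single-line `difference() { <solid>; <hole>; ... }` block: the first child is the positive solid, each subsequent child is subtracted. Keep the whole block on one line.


difference() { translate([138, 203, 0]) cube([4050, 224, 2494]); translate([1797, 203, 701]) cube([552, 224, 1584]); }


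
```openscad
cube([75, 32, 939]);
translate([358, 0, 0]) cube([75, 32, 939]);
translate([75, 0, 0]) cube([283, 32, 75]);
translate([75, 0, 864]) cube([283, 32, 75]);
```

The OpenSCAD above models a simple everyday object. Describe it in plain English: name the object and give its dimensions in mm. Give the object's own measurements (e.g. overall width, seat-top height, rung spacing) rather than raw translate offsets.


A rectangular picture frame lying in the x–z plane (depth along y). The opening is 283 mm wide (x) by 789 mm tall (z), surrounded by a border 75 mm wide on all four sides. The frame is 32 mm deep and is made of two full-height vertical stiles with two horizontal rails fitted between them.


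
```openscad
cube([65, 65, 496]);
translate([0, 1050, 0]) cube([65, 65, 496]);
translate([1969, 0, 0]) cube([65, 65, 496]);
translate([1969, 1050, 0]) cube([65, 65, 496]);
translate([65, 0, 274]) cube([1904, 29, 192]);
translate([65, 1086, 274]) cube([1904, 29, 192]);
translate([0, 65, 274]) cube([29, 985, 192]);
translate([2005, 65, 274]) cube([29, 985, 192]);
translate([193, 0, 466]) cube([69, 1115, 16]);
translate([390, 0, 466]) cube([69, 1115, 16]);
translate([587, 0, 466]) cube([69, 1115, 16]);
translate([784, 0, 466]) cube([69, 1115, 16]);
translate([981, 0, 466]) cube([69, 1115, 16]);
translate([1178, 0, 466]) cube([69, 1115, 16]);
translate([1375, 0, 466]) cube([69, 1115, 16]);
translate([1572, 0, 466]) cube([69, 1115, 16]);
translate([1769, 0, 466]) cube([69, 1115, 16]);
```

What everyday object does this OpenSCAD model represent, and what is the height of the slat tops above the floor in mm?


A bed frame. The slat-top height is 482 mm.

Four posts, four rails, and a row of slats — a bed frame. Slats sit on the rails at z = 274 + 192 = 466; with slat thickness 16, the top is 482 mm.


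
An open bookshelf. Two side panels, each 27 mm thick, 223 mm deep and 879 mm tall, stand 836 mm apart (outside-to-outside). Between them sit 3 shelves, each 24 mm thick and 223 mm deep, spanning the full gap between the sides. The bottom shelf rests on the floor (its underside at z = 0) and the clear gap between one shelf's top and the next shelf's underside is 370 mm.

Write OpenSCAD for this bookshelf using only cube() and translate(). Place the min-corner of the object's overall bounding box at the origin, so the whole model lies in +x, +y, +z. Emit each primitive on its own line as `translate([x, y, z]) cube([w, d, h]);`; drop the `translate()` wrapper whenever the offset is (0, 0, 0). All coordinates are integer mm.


cube([27, 223, 879]);
translate([809, 0, 0]) cube([27, 223, 879]);
translate([27, 0, 0]) cube([782, 223, 24]);
translate([27, 0, 394]) cube([782, 223, 24]);
translate([27, 0, 788]) cube([782, 223, 24]);


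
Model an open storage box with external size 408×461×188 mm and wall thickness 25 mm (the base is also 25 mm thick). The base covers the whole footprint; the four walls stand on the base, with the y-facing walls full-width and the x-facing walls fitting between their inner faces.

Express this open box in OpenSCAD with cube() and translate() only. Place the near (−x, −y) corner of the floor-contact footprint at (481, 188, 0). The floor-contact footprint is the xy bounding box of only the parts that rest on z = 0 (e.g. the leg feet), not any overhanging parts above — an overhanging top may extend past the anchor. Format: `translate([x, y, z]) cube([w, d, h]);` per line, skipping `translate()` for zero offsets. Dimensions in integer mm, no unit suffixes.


translate([481, 188, 0]) cube([408, 461, 25]);
translate([481, 188, 25]) cube([408, 25, 163]);
translate([481, 624, 25]) cube([408, 25, 163]);
translate([481, 213, 25]) cube([25, 411, 163]);
translate([864, 213, 25]) cube([25, 411, 163]);


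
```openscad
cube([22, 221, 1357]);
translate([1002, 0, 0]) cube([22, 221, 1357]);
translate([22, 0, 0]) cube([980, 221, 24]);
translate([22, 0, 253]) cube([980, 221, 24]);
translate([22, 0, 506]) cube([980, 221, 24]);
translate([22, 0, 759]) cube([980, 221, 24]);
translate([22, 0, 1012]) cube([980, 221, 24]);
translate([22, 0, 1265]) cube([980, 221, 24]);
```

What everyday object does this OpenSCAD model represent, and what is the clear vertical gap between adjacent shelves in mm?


A bookshelf. The clear shelf gap is 229 mm.

Two tall side panels with 6 horizontal boards between them — a bookshelf. The first two shelf undersides are at z = 0 and z = 253; with shelf thickness 24, the clear gap is 253 − 0 − 24 = 229 mm.


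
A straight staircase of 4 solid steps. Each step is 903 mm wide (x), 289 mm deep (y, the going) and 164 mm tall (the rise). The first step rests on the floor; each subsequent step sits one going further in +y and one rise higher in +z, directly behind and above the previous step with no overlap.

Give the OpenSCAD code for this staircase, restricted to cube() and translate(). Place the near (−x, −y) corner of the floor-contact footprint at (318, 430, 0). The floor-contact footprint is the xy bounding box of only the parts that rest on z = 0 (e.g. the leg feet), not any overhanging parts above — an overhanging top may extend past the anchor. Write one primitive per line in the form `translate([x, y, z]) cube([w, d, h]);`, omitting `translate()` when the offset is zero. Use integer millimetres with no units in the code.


translate([318, 430, 0]) cube([903, 289, 164]);
translate([318, 719, 164]) cube([903, 289, 164]);
translate([318, 1008, 328]) cube([903, 289, 164]);
translate([318, 1297, 492]) cube([903, 289, 164]);
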